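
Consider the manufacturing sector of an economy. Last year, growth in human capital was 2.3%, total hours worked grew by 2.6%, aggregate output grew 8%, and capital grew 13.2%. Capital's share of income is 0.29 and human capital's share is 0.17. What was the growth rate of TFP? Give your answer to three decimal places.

TFP grew 2.377%.

Labor's share = 1 − 0.29 − 0.17 = 0.54.
Capital: 0.29 × 13.2 = 3.828 pp.
Human capital: 0.17 × 2.3 = 0.391 pp.
Total hours worked: 0.54 × 2.6 = 1.404 pp.
TFP growth = 8 − 5.623 = 2.377%.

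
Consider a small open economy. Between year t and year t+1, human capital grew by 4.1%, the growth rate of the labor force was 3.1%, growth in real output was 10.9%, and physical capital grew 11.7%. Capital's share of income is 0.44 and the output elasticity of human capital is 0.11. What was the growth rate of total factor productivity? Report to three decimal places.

Labor's share = 1 − 0.44 − 0.11 = 0.45.
Physical capital: 0.44 × 11.7 = 5.148 pp.
Human capital: 0.11 × 4.1 = 0.451 pp.
The labor force: 0.45 × 3.1 = 1.395 pp.
TFP growth = 10.9 − 6.994 = 3.906%.

Total factor productivity growth was 3.906%.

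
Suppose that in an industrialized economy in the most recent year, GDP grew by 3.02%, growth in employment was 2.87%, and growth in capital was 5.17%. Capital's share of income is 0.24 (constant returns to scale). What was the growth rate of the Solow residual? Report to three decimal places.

-0.402%

Labor's share = 1 − 0.24 = 0.76.
Capital: 0.24 × 5.17 = 1.2408 pp.
Employment: 0.76 × 2.87 = 2.1812 pp.
TFP growth = 3.02 − 3.422 = -0.402%.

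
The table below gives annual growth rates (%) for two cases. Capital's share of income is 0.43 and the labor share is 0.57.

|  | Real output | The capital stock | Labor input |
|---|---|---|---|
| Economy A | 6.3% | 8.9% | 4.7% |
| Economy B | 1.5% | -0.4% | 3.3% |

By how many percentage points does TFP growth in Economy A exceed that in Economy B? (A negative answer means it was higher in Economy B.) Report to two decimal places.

0.00 percentage points

Labor's share = 1 − 0.43 = 0.57.
Economy A: TFP = 6.3 − 3.827 − 2.679 = -0.206%.
Economy B: TFP = 1.5 + 0.172 − 1.881 = -0.209%.
Difference = -0.206 − (-0.209) = 0.003 pp.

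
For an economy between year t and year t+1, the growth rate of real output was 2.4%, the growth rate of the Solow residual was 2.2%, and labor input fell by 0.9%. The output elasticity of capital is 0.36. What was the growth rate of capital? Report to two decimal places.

2.16%

Labor's share = 1 − 0.36 = 0.64.
gY = gA + 0.64×(-0.9) + 0.36×g.
0.36×g = 2.4 − 2.2 + 0.576 = 0.776.
g = 0.776 / 0.36 = 2.1556%.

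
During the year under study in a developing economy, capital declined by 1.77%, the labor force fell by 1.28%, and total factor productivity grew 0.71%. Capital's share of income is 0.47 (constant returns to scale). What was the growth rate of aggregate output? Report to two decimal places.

-0.80%

Labor's share = 1 − 0.47 = 0.53.
Capital: 0.47 × (-1.77) = -0.8319 pp.
The labor force: 0.53 × (-1.28) = -0.6784 pp.
Output growth = 0.71 + (-1.5103) = -0.8003%.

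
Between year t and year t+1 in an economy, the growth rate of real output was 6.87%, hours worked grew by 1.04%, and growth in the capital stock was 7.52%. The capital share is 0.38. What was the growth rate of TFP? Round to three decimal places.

Labor's share = 1 − 0.38 = 0.62.
The capital stock: 0.38 × 7.52 = 2.8576 pp.
Hours worked: 0.62 × 1.04 = 0.6448 pp.
TFP growth = 6.87 − 3.5024 = 3.3676%.

3.368%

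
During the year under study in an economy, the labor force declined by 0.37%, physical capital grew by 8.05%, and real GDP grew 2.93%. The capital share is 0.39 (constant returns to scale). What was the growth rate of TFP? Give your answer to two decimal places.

TFP grew 0.02%.

Labor's share = 1 − 0.39 = 0.61.
Physical capital: 0.39 × 8.05 = 3.1395 pp.
The labor force: 0.61 × (-0.37) = -0.2257 pp.
TFP growth = 2.93 − 2.9138 = 0.0162%.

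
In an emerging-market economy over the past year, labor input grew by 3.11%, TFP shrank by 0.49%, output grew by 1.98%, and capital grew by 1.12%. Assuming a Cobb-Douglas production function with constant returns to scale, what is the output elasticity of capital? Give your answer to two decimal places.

gY = gA + α·gK + (1−α)·gL, so gY − gA − gL = α(gK − gL).
1.98 + 0.49 − 3.11 = α × (1.12 − 3.11).
-0.64 = -1.99 α, so α = 0.3216.

0.32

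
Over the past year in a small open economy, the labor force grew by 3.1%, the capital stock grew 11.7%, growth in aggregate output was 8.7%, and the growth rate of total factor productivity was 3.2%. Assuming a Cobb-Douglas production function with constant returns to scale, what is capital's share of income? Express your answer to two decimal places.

gY = gA + α·gK + (1−α)·gL, so gY − gA − gL = α(gK − gL).
8.7 − 3.2 − 3.1 = α × (11.7 − 3.1).
2.4 = 8.6 α, so α = 0.2791.

0.28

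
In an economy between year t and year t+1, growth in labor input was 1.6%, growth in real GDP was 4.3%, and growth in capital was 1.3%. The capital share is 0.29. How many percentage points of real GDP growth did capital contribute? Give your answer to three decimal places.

Contribution = share × growth = 0.29 × 1.3 = 0.377 pp.

0.377 pp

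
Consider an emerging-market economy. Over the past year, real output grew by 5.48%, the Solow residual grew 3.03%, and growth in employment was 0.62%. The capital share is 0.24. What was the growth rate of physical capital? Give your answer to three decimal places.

Labor's share = 1 − 0.24 = 0.76.
gY = gA + 0.76×0.62 + 0.24×g.
0.24×g = 5.48 − 3.03 − 0.4712 = 1.9788.
g = 1.9788 / 0.24 = 8.245%.

Physical capital grew 8.245%.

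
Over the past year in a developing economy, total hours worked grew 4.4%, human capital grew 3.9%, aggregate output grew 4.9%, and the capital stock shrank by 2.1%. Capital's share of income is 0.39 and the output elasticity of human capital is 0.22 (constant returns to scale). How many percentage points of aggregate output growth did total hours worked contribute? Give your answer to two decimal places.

Labor's share = 1 − 0.39 − 0.22 = 0.39.
Contribution = share × growth = 0.39 × 4.4 = 1.716 pp.

1.72 pp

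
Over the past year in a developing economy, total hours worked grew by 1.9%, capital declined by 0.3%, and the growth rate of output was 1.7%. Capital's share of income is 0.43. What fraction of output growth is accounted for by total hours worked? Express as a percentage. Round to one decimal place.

Labor's share = 1 − 0.43 = 0.57.
Total hours worked contributed 0.57 × 1.9 = 1.083 pp.
Share of growth = 1.083 / 1.7 × 100 = 63.706%.

Total hours worked accounted for 63.7% of growth.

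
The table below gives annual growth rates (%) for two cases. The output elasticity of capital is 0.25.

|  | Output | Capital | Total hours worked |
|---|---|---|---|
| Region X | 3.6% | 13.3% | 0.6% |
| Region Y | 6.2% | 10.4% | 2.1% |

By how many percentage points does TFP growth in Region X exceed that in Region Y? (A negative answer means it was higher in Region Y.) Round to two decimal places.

Labor's share = 1 − 0.25 = 0.75.
Region X: TFP = 3.6 − 3.325 − 0.45 = -0.175%.
Region Y: TFP = 6.2 − 2.6 − 1.575 = 2.025%.
Difference = -0.175 − (2.025) = -2.2 pp.

-2.20 percentage points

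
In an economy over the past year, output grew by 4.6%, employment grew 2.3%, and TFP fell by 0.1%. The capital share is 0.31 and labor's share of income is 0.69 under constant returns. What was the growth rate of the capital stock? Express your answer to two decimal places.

The capital stock grew 10.04%.

Labor's share = 1 − 0.31 = 0.69.
gY = gA + 0.69×2.3 + 0.31×g.
0.31×g = 4.6 + 0.1 − 1.587 = 3.113.
g = 3.113 / 0.31 = 10.0419%.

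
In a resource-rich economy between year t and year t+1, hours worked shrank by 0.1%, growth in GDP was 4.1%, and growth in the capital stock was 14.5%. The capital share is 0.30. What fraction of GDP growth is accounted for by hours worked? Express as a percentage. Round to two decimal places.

Hours worked accounted for -1.71% of growth.

Labor's share = 1 − 0.3 = 0.7.
Hours worked contributed 0.7 × (-0.1) = -0.07 pp.
Share of growth = -0.07 / 4.1 × 100 = -1.7073%.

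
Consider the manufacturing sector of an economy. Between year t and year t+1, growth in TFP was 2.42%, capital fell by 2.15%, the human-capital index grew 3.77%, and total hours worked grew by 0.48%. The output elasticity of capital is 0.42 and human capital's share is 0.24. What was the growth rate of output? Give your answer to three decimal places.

Labor's share = 1 − 0.42 − 0.24 = 0.34.
Capital: 0.42 × (-2.15) = -0.903 pp.
The human-capital index: 0.24 × 3.77 = 0.9048 pp.
Total hours worked: 0.34 × 0.48 = 0.1632 pp.
Output growth = 2.42 + 0.165 = 2.585%.

2.585%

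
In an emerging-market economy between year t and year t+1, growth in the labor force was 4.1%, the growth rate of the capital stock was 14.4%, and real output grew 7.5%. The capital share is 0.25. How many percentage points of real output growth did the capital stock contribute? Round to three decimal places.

Contribution = share × growth = 0.25 × 14.4 = 3.6 pp.

3.600 percentage points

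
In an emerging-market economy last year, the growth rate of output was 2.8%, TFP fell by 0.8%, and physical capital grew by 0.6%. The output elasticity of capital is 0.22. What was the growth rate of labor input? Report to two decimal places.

Labor input grew 4.45%.

Labor's share = 1 − 0.22 = 0.78.
gY = gA + 0.22×0.6 + 0.78×g.
0.78×g = 2.8 + 0.8 − 0.132 = 3.468.
g = 3.468 / 0.78 = 4.4462%.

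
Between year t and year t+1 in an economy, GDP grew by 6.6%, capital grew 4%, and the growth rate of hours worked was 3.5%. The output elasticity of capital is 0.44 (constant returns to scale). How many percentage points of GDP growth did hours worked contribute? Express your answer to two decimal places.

1.96 pp

Labor's share = 1 − 0.44 = 0.56.
Contribution = share × growth = 0.56 × 3.5 = 1.96 pp.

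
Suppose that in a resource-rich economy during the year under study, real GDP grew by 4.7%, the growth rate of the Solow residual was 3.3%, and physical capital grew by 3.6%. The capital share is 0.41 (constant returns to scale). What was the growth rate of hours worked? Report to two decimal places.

Labor's share = 1 − 0.41 = 0.59.
gY = gA + 0.41×3.6 + 0.59×g.
0.59×g = 4.7 − 3.3 − 1.476 = -0.076.
g = -0.076 / 0.59 = -0.1288%.

-0.13%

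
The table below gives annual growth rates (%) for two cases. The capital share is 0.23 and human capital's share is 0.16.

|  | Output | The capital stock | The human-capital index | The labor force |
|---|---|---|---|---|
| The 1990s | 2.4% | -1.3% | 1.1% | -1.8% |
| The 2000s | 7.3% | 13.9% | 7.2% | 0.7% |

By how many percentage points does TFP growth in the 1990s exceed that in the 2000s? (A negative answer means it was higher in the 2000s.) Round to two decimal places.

Labor's share = 1 − 0.23 − 0.16 = 0.61.
The 1990s: TFP = 2.4 + 0.299 − 0.176 + 1.098 = 3.621%.
The 2000s: TFP = 7.3 − 3.197 − 1.152 − 0.427 = 2.524%.
Difference = 3.621 − (2.524) = 1.097 pp.

1.10 percentage points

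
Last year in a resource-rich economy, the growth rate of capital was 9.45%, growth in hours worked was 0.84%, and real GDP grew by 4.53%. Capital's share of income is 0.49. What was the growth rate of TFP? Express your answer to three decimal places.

-0.529%

Labor's share = 1 − 0.49 = 0.51.
Capital: 0.49 × 9.45 = 4.6305 pp.
Hours worked: 0.51 × 0.84 = 0.4284 pp.
TFP growth = 4.53 − 5.0589 = -0.5289%.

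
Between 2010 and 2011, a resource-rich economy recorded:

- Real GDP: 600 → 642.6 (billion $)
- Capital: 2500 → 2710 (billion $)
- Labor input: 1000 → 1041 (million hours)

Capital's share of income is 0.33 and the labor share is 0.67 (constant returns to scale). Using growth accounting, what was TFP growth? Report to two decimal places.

Real GDP growth = (642.6 − 600) / 600 = 7.1%.
Capital growth = (2710 − 2500) / 2500 = 8.4%.
Labor input growth = (1041 − 1000) / 1000 = 4.1%.
Labor's share = 1 − 0.33 = 0.67.
Capital: 0.33 × 8.4 = 2.772 pp.
Labor input: 0.67 × 4.1 = 2.747 pp.
TFP growth = 7.1 − 5.519 = 1.581%.

1.58%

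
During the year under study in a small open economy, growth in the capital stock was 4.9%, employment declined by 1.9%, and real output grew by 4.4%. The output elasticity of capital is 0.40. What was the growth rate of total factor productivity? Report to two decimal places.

Total factor productivity grew 3.58%.

Labor's share = 1 − 0.4 = 0.6.
The capital stock: 0.4 × 4.9 = 1.96 pp.
Employment: 0.6 × (-1.9) = -1.14 pp.
TFP growth = 4.4 − 0.82 = 3.58%.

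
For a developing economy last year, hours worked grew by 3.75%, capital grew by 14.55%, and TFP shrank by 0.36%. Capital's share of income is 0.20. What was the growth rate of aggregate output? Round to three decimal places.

Aggregate output grew 5.550%.

Labor's share = 1 − 0.2 = 0.8.
Capital: 0.2 × 14.55 = 2.91 pp.
Hours worked: 0.8 × 3.75 = 3 pp.
Output growth = -0.36 + 5.91 = 5.55%.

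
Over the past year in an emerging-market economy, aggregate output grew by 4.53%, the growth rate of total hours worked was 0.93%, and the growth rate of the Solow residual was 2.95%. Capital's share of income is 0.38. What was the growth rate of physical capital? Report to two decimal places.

Physical capital grew 2.64%.

Labor's share = 1 − 0.38 = 0.62.
gY = gA + 0.62×0.93 + 0.38×g.
0.38×g = 4.53 − 2.95 − 0.5766 = 1.0034.
g = 1.0034 / 0.38 = 2.6405%.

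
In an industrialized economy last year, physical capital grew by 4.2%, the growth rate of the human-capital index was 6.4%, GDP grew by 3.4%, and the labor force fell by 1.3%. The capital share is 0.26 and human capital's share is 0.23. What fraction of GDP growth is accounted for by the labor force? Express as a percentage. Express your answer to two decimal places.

The labor force accounted for -19.50% of growth.

Labor's share = 1 − 0.26 − 0.23 = 0.51.
The labor force contributed 0.51 × (-1.3) = -0.663 pp.
Share of growth = -0.663 / 3.4 × 100 = -19.5%.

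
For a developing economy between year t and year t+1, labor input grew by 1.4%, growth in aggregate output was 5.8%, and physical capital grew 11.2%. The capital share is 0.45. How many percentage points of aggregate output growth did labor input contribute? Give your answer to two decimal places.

0.77

Labor's share = 1 − 0.45 = 0.55.
Contribution = share × growth = 0.55 × 1.4 = 0.77 pp.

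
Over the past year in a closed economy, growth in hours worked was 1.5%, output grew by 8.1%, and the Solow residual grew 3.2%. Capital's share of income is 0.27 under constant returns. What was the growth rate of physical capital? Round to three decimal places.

Labor's share = 1 − 0.27 = 0.73.
gY = gA + 0.73×1.5 + 0.27×g.
0.27×g = 8.1 − 3.2 − 1.095 = 3.805.
g = 3.805 / 0.27 = 14.09259%.

Physical capital grew 14.093%.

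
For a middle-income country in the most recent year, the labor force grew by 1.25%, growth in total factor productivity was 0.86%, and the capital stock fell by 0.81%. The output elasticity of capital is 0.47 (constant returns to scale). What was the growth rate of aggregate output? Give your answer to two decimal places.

Aggregate output growth was 1.14%.

Labor's share = 1 − 0.47 = 0.53.
The capital stock: 0.47 × (-0.81) = -0.3807 pp.
The labor force: 0.53 × 1.25 = 0.6625 pp.
Output growth = 0.86 + 0.2818 = 1.1418%.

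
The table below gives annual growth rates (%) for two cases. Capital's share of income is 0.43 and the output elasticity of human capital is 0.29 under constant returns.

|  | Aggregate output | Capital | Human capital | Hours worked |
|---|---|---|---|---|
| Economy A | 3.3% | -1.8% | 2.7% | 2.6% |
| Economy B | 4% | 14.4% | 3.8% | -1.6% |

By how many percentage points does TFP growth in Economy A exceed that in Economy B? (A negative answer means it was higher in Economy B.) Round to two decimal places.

5.41 percentage points

Labor's share = 1 − 0.43 − 0.29 = 0.28.
Economy A: TFP = 3.3 + 0.774 − 0.783 − 0.728 = 2.563%.
Economy B: TFP = 4 − 6.192 − 1.102 + 0.448 = -2.846%.
Difference = 2.563 − (-2.846) = 5.409 pp.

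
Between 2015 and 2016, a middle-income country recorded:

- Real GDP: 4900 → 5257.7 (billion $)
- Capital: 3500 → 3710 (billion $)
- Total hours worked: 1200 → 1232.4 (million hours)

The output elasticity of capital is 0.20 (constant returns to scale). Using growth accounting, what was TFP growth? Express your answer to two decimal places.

Real GDP growth = (5257.7 − 4900) / 4900 = 7.3%.
Capital growth = (3710 − 3500) / 3500 = 6%.
Total hours worked growth = (1232.4 − 1200) / 1200 = 2.7%.
Labor's share = 1 − 0.2 = 0.8.
Capital: 0.2 × 6 = 1.2 pp.
Total hours worked: 0.8 × 2.7 = 2.16 pp.
TFP growth = 7.3 − 3.36 = 3.94%.

TFP grew 3.94%.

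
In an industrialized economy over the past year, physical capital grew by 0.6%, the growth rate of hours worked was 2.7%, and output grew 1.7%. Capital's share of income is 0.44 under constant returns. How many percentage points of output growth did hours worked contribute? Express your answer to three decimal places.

1.512 pp

Labor's share = 1 − 0.44 = 0.56.
Contribution = share × growth = 0.56 × 2.7 = 1.512 pp.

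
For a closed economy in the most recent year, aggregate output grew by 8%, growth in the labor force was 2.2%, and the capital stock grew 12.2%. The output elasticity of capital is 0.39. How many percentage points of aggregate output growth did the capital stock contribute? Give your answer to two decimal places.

Contribution = share × growth = 0.39 × 12.2 = 4.758 pp.

4.76 percentage points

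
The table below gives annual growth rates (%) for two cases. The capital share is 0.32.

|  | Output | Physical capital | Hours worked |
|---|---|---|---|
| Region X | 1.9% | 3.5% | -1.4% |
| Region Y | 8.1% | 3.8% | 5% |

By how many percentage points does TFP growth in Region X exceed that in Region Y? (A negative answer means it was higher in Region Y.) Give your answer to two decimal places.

Labor's share = 1 − 0.32 = 0.68.
Region X: TFP = 1.9 − 1.12 + 0.952 = 1.732%.
Region Y: TFP = 8.1 − 1.216 − 3.4 = 3.484%.
Difference = 1.732 − (3.484) = -1.752 pp.

-1.75 percentage points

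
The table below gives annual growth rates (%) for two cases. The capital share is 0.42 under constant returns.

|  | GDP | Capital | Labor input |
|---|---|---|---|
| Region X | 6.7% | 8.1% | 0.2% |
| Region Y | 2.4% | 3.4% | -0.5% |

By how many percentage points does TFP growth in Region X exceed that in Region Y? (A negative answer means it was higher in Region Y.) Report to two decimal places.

1.92 percentage points

Labor's share = 1 − 0.42 = 0.58.
Region X: TFP = 6.7 − 3.402 − 0.116 = 3.182%.
Region Y: TFP = 2.4 − 1.428 + 0.29 = 1.262%.
Difference = 3.182 − (1.262) = 1.92 pp.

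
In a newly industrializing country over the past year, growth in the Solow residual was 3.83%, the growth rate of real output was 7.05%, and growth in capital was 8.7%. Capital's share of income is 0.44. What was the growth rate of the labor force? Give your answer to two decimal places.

Labor's share = 1 − 0.44 = 0.56.
gY = gA + 0.44×8.7 + 0.56×g.
0.56×g = 7.05 − 3.83 − 3.828 = -0.608.
g = -0.608 / 0.56 = -1.0857%.

-1.09%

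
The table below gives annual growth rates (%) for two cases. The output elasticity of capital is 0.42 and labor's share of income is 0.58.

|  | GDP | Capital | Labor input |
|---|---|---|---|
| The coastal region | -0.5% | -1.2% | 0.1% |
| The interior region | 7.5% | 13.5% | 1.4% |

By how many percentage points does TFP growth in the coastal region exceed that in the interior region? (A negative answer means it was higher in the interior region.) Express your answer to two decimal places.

Labor's share = 1 − 0.42 = 0.58.
The coastal region: TFP = -0.5 + 0.504 − 0.058 = -0.054%.
The interior region: TFP = 7.5 − 5.67 − 0.812 = 1.018%.
Difference = -0.054 − (1.018) = -1.072 pp.

-1.07 percentage points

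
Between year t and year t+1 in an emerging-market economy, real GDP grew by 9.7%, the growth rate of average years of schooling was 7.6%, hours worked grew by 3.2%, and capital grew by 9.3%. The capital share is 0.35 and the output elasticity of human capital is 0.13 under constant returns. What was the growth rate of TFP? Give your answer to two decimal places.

Labor's share = 1 − 0.35 − 0.13 = 0.52.
Capital: 0.35 × 9.3 = 3.255 pp.
Average years of schooling: 0.13 × 7.6 = 0.988 pp.
Hours worked: 0.52 × 3.2 = 1.664 pp.
TFP growth = 9.7 − 5.907 = 3.793%.

TFP grew 3.79%.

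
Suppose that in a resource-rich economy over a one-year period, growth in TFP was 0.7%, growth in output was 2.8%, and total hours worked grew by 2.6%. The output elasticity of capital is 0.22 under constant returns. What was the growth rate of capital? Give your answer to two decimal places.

Labor's share = 1 − 0.22 = 0.78.
gY = gA + 0.78×2.6 + 0.22×g.
0.22×g = 2.8 − 0.7 − 2.028 = 0.072.
g = 0.072 / 0.22 = 0.3273%.

0.33%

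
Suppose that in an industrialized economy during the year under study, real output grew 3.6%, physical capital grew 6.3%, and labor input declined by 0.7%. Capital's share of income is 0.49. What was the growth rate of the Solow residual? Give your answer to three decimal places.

The Solow residual growth was 0.870%.

Labor's share = 1 − 0.49 = 0.51.
Physical capital: 0.49 × 6.3 = 3.087 pp.
Labor input: 0.51 × (-0.7) = -0.357 pp.
TFP growth = 3.6 − 2.73 = 0.87%.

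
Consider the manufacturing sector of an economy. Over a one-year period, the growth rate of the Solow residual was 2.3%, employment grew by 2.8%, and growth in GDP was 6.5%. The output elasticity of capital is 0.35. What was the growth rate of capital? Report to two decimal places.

Labor's share = 1 − 0.35 = 0.65.
gY = gA + 0.65×2.8 + 0.35×g.
0.35×g = 6.5 − 2.3 − 1.82 = 2.38.
g = 2.38 / 0.35 = 6.8%.

6.80%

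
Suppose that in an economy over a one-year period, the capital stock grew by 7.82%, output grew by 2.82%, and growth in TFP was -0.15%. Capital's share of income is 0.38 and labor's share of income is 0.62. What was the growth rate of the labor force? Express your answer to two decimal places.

Labor's share = 1 − 0.38 = 0.62.
gY = gA + 0.38×7.82 + 0.62×g.
0.62×g = 2.82 + 0.15 − 2.9716 = -0.0016.
g = -0.0016 / 0.62 = -0.0026%.

0.00%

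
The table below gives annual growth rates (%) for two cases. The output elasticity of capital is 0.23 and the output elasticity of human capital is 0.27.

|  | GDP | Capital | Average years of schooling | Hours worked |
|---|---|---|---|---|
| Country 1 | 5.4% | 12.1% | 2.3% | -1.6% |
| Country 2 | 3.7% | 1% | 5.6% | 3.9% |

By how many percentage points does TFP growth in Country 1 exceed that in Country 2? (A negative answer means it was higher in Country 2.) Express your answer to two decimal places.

2.79 percentage points

Labor's share = 1 − 0.23 − 0.27 = 0.5.
Country 1: TFP = 5.4 − 2.783 − 0.621 + 0.8 = 2.796%.
Country 2: TFP = 3.7 − 0.23 − 1.512 − 1.95 = 0.008%.
Difference = 2.796 − (0.008) = 2.788 pp.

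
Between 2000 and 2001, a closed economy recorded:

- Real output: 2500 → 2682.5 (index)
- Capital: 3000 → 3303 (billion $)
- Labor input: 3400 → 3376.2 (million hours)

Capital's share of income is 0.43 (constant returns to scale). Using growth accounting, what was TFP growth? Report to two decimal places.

Real output growth = (2682.5 − 2500) / 2500 = 7.3%.
Capital growth = (3303 − 3000) / 3000 = 10.1%.
Labor input growth = (3376.2 − 3400) / 3400 = -0.7%.
Labor's share = 1 − 0.43 = 0.57.
Capital: 0.43 × 10.1 = 4.343 pp.
Labor input: 0.57 × (-0.7) = -0.399 pp.
TFP growth = 7.3 − 3.944 = 3.356%.

3.36%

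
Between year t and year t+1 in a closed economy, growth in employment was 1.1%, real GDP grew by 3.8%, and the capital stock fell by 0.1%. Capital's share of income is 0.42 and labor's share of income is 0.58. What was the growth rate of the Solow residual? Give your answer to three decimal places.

Labor's share = 1 − 0.42 = 0.58.
The capital stock: 0.42 × (-0.1) = -0.042 pp.
Employment: 0.58 × 1.1 = 0.638 pp.
TFP growth = 3.8 − 0.596 = 3.204%.

3.204%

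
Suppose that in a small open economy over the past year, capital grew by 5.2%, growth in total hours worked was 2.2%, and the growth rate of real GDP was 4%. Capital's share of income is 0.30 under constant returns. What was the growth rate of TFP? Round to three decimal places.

0.900%

Labor's share = 1 − 0.3 = 0.7.
Capital: 0.3 × 5.2 = 1.56 pp.
Total hours worked: 0.7 × 2.2 = 1.54 pp.
TFP growth = 4 − 3.1 = 0.9%.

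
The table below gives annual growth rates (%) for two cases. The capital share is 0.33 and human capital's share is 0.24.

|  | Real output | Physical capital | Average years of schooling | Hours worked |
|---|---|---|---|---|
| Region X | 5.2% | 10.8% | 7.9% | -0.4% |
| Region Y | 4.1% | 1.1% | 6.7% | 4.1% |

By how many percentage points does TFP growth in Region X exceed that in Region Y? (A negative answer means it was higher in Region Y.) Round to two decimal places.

Labor's share = 1 − 0.33 − 0.24 = 0.43.
Region X: TFP = 5.2 − 3.564 − 1.896 + 0.172 = -0.088%.
Region Y: TFP = 4.1 − 0.363 − 1.608 − 1.763 = 0.366%.
Difference = -0.088 − (0.366) = -0.454 pp.

-0.45 percentage points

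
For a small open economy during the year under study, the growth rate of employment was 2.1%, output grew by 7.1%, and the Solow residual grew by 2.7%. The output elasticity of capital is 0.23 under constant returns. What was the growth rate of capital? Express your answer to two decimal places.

Labor's share = 1 − 0.23 = 0.77.
gY = gA + 0.77×2.1 + 0.23×g.
0.23×g = 7.1 − 2.7 − 1.617 = 2.783.
g = 2.783 / 0.23 = 12.1%.

12.10%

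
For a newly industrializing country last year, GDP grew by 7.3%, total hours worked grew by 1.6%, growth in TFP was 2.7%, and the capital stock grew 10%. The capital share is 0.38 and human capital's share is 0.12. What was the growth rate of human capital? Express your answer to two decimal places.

0.00%

Labor's share = 1 − 0.38 − 0.12 = 0.5.
gY = gA + 0.38×10 + 0.5×1.6 + 0.12×g.
0.12×g = 7.3 − 2.7 − 4.6 = 0.
g = 0 / 0.12 = 0%.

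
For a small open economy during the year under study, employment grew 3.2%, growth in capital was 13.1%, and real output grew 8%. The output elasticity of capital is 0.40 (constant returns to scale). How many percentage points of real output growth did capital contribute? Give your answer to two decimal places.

5.24

Contribution = share × growth = 0.4 × 13.1 = 5.24 pp.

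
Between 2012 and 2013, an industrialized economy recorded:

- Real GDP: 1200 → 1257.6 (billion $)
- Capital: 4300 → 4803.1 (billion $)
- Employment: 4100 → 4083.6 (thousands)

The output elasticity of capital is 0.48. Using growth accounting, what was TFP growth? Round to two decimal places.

Real GDP growth = (1257.6 − 1200) / 1200 = 4.8%.
Capital growth = (4803.1 − 4300) / 4300 = 11.7%.
Employment growth = (4083.6 − 4100) / 4100 = -0.4%.
Labor's share = 1 − 0.48 = 0.52.
Capital: 0.48 × 11.7 = 5.616 pp.
Employment: 0.52 × (-0.4) = -0.208 pp.
TFP growth = 4.8 − 5.408 = -0.608%.

-0.61%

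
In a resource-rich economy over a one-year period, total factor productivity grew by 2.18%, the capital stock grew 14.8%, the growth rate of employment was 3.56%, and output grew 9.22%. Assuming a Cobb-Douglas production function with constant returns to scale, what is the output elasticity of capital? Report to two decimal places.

gY = gA + α·gK + (1−α)·gL, so gY − gA − gL = α(gK − gL).
9.22 − 2.18 − 3.56 = α × (14.8 − 3.56).
3.48 = 11.24 α, so α = 0.3096.

α = 0.31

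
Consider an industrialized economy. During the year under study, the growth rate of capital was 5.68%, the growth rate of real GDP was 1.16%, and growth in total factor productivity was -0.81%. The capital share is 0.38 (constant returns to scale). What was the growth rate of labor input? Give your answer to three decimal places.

Labor's share = 1 − 0.38 = 0.62.
gY = gA + 0.38×5.68 + 0.62×g.
0.62×g = 1.16 + 0.81 − 2.1584 = -0.1884.
g = -0.1884 / 0.62 = -0.30387%.

-0.304%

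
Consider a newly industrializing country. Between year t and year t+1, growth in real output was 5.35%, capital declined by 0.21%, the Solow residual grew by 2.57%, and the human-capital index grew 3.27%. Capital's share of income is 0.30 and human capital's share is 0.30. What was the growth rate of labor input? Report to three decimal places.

Labor's share = 1 − 0.3 − 0.3 = 0.4.
gY = gA + 0.3×(-0.21) + 0.3×3.27 + 0.4×g.
0.4×g = 5.35 − 2.57 − 0.918 = 1.862.
g = 1.862 / 0.4 = 4.655%.

4.655%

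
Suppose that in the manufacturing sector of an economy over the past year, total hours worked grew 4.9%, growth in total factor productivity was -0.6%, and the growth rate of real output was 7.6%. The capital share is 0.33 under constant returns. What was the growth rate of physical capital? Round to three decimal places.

Labor's share = 1 − 0.33 = 0.67.
gY = gA + 0.67×4.9 + 0.33×g.
0.33×g = 7.6 + 0.6 − 3.283 = 4.917.
g = 4.917 / 0.33 = 14.9%.

Physical capital grew 14.900%.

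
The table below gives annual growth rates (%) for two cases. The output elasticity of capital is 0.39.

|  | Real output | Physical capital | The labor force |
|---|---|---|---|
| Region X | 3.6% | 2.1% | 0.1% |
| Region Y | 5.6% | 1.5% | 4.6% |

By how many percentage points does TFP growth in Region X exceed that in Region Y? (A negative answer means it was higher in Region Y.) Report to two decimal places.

Labor's share = 1 − 0.39 = 0.61.
Region X: TFP = 3.6 − 0.819 − 0.061 = 2.72%.
Region Y: TFP = 5.6 − 0.585 − 2.806 = 2.209%.
Difference = 2.72 − (2.209) = 0.511 pp.

0.51 percentage points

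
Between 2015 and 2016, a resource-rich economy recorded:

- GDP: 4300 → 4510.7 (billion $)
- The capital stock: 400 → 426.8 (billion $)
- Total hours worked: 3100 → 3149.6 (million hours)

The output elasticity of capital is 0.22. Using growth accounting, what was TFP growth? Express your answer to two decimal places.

2.18%

GDP growth = (4510.7 − 4300) / 4300 = 4.9%.
The capital stock growth = (426.8 − 400) / 400 = 6.7%.
Total hours worked growth = (3149.6 − 3100) / 3100 = 1.6%.
Labor's share = 1 − 0.22 = 0.78.
The capital stock: 0.22 × 6.7 = 1.474 pp.
Total hours worked: 0.78 × 1.6 = 1.248 pp.
TFP growth = 4.9 − 2.722 = 2.178%.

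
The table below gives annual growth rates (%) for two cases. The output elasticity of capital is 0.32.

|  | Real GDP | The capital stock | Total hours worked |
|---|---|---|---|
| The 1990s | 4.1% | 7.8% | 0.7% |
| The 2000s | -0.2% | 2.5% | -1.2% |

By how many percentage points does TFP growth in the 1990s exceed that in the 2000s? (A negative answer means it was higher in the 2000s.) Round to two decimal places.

1.31 percentage points

Labor's share = 1 − 0.32 = 0.68.
The 1990s: TFP = 4.1 − 2.496 − 0.476 = 1.128%.
The 2000s: TFP = -0.2 − 0.8 + 0.816 = -0.184%.
Difference = 1.128 − (-0.184) = 1.312 pp.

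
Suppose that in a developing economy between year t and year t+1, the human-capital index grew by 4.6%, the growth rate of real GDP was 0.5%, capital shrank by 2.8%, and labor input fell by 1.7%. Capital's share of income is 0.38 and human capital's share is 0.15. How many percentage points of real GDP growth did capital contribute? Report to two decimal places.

-1.06 percentage points

Contribution = share × growth = 0.38 × (-2.8) = -1.064 pp.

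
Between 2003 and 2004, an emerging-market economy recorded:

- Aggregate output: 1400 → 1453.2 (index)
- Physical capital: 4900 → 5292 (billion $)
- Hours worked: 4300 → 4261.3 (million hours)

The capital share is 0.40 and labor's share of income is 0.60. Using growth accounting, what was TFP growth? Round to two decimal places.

Aggregate output growth = (1453.2 − 1400) / 1400 = 3.8%.
Physical capital growth = (5292 − 4900) / 4900 = 8%.
Hours worked growth = (4261.3 − 4300) / 4300 = -0.9%.
Labor's share = 1 − 0.4 = 0.6.
Physical capital: 0.4 × 8 = 3.2 pp.
Hours worked: 0.6 × (-0.9) = -0.54 pp.
TFP growth = 3.8 − 2.66 = 1.14%.

TFP growth was 1.14%.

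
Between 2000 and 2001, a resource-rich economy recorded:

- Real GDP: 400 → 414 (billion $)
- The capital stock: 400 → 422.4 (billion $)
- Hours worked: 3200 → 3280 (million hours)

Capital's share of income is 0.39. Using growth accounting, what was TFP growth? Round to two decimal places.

-0.21%

Real GDP growth = (414 − 400) / 400 = 3.5%.
The capital stock growth = (422.4 − 400) / 400 = 5.6%.
Hours worked growth = (3280 − 3200) / 3200 = 2.5%.
Labor's share = 1 − 0.39 = 0.61.
The capital stock: 0.39 × 5.6 = 2.184 pp.
Hours worked: 0.61 × 2.5 = 1.525 pp.
TFP growth = 3.5 − 3.709 = -0.209%.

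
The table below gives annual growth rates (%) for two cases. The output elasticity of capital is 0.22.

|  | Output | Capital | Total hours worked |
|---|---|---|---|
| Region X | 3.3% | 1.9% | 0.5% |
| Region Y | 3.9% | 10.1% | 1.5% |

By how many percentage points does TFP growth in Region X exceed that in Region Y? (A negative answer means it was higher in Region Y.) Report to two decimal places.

Labor's share = 1 − 0.22 = 0.78.
Region X: TFP = 3.3 − 0.418 − 0.39 = 2.492%.
Region Y: TFP = 3.9 − 2.222 − 1.17 = 0.508%.
Difference = 2.492 − (0.508) = 1.984 pp.

1.98 percentage points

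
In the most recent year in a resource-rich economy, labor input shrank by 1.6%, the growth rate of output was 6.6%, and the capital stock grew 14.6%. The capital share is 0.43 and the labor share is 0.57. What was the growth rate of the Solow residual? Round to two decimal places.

The Solow residual growth was 1.23%.

Labor's share = 1 − 0.43 = 0.57.
The capital stock: 0.43 × 14.6 = 6.278 pp.
Labor input: 0.57 × (-1.6) = -0.912 pp.
TFP growth = 6.6 − 5.366 = 1.234%.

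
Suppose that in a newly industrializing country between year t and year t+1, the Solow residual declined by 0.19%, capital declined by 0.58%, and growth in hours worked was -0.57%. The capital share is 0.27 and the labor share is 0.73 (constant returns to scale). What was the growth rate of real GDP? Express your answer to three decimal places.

-0.763%

Labor's share = 1 − 0.27 = 0.73.
Capital: 0.27 × (-0.58) = -0.1566 pp.
Hours worked: 0.73 × (-0.57) = -0.4161 pp.
Output growth = -0.19 + (-0.5727) = -0.7627%.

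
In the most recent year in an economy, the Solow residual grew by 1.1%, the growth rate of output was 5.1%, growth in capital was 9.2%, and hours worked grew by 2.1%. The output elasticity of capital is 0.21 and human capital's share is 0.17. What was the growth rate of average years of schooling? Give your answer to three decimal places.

4.506%

Labor's share = 1 − 0.21 − 0.17 = 0.62.
gY = gA + 0.21×9.2 + 0.62×2.1 + 0.17×g.
0.17×g = 5.1 − 1.1 − 3.234 = 0.766.
g = 0.766 / 0.17 = 4.50588%.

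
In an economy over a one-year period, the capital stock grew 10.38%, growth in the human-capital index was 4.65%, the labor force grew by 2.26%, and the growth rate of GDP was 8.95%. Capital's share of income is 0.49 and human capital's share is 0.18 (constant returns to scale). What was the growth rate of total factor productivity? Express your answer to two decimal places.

Labor's share = 1 − 0.49 − 0.18 = 0.33.
The capital stock: 0.49 × 10.38 = 5.0862 pp.
The human-capital index: 0.18 × 4.65 = 0.837 pp.
The labor force: 0.33 × 2.26 = 0.7458 pp.
TFP growth = 8.95 − 6.669 = 2.281%.

2.28%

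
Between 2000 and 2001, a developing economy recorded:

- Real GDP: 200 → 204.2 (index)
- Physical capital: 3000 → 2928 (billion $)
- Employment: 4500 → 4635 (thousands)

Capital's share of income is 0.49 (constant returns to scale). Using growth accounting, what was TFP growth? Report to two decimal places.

TFP growth was 1.75%.

Real GDP growth = (204.2 − 200) / 200 = 2.1%.
Physical capital growth = (2928 − 3000) / 3000 = -2.4%.
Employment growth = (4635 − 4500) / 4500 = 3%.
Labor's share = 1 − 0.49 = 0.51.
Physical capital: 0.49 × (-2.4) = -1.176 pp.
Employment: 0.51 × 3 = 1.53 pp.
TFP growth = 2.1 − 0.354 = 1.746%.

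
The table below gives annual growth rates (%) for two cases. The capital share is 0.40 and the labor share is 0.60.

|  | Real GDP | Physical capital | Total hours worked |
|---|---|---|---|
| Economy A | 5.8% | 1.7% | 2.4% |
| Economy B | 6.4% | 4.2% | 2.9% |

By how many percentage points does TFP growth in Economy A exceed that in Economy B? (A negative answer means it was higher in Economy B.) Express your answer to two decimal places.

0.70 percentage points

Labor's share = 1 − 0.4 = 0.6.
Economy A: TFP = 5.8 − 0.68 − 1.44 = 3.68%.
Economy B: TFP = 6.4 − 1.68 − 1.74 = 2.98%.
Difference = 3.68 − (2.98) = 0.7 pp.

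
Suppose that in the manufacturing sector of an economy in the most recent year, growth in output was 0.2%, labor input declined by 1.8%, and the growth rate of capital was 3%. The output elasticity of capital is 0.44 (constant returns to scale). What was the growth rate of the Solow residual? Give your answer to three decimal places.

-0.112%

Labor's share = 1 − 0.44 = 0.56.
Capital: 0.44 × 3 = 1.32 pp.
Labor input: 0.56 × (-1.8) = -1.008 pp.
TFP growth = 0.2 − 0.312 = -0.112%.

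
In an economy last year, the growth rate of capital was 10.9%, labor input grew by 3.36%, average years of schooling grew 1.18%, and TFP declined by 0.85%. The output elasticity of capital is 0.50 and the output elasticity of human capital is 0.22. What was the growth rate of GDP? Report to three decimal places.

5.800%

Labor's share = 1 − 0.5 − 0.22 = 0.28.
Capital: 0.5 × 10.9 = 5.45 pp.
Average years of schooling: 0.22 × 1.18 = 0.2596 pp.
Labor input: 0.28 × 3.36 = 0.9408 pp.
Output growth = -0.85 + 6.6504 = 5.8004%.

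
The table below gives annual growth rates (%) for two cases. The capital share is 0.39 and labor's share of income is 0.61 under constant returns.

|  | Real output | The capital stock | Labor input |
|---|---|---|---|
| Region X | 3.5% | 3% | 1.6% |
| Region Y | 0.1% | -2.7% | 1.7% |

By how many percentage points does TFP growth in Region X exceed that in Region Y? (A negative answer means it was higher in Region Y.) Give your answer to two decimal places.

1.24 percentage points

Labor's share = 1 − 0.39 = 0.61.
Region X: TFP = 3.5 − 1.17 − 0.976 = 1.354%.
Region Y: TFP = 0.1 + 1.053 − 1.037 = 0.116%.
Difference = 1.354 − (0.116) = 1.238 pp.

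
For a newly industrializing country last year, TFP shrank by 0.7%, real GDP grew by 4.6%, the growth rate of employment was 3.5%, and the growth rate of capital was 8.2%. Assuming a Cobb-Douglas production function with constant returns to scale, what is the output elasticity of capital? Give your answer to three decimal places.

α = 0.383

gY = gA + α·gK + (1−α)·gL, so gY − gA − gL = α(gK − gL).
4.6 + 0.7 − 3.5 = α × (8.2 − 3.5).
1.8 = 4.7 α, so α = 0.38298.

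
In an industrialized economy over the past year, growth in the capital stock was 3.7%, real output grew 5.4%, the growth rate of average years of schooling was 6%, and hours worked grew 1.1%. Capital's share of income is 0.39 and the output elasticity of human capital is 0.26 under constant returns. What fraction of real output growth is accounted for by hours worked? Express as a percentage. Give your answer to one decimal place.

Hours worked accounted for 7.1% of growth.

Labor's share = 1 − 0.39 − 0.26 = 0.35.
Hours worked contributed 0.35 × 1.1 = 0.385 pp.
Share of growth = 0.385 / 5.4 × 100 = 7.13%.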